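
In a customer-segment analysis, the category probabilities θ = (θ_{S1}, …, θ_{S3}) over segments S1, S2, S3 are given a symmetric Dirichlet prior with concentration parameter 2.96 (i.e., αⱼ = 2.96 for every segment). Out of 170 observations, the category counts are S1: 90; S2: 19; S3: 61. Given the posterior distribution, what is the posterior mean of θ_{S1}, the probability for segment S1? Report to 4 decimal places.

0.5197

The Dirichlet prior is conjugate to the Multinomial likelihood: each posterior αⱼ = prior αⱼ + observed count nⱼ.
Posterior concentration: (92.96, 21.96, 63.96), total = 178.88.
E[θ_{S1}|data] = α_{S1}/Σα = 92.96/178.88 = 0.5197.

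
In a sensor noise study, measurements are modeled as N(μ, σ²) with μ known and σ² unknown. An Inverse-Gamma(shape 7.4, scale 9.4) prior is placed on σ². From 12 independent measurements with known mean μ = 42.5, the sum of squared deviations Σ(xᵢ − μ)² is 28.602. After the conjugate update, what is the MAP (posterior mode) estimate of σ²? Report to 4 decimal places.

1.6459

With known mean μ and an Inverse-Gamma(α, β) prior on σ², the Normal likelihood is conjugate: posterior is Inv-Gamma(α + n/2, β + Σ(xᵢ−μ)²/2).
Posterior: Inv-Gamma(7.4 + 12/2, 9.4 + 28.602/2) = Inv-Gamma(13.40, 23.7010).
Mode = β/(α+1) = 23.7010/14.40 = 1.6459.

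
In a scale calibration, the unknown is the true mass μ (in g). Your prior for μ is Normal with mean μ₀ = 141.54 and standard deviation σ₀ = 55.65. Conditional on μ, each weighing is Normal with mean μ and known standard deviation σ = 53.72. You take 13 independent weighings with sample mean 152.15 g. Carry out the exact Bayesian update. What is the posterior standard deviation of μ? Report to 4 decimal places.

14.3924

For Normal data with known variance σ², a Normal(μ₀, σ₀²) prior on μ is conjugate. Posterior precision = 1/σ₀² + n/σ²; posterior mean is the precision-weighted average of μ₀ and x̄.
σ₀² = 55.65² = 3096.9225, σ² = 53.72² = 2885.8384; σ² + n·σ₀² = 2885.8384 + 13·3096.9225 = 43145.8309.
Posterior precision = 1/σ₀² + n/σ² = 1/3096.9225 + 13/2885.8384 = (σ² + n·σ₀²)/(σ₀²σ²) = 43145.8309/(3096.9225·2885.8384); posterior variance σₙ² = σ₀²σ²/(σ² + n·σ₀²) = 3096.9225·2885.8384/43145.8309 = 207.139779.
Posterior SD = √σₙ² = √(3096.9225·2885.8384/43145.8309) = 14.3924.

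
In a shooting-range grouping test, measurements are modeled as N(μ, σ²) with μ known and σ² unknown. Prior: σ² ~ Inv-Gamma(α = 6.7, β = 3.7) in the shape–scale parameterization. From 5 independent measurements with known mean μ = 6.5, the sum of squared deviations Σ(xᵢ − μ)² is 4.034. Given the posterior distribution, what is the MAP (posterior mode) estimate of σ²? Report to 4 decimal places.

With known mean μ and an Inverse-Gamma(α, β) prior on σ², the Normal likelihood is conjugate: posterior is Inv-Gamma(α + n/2, β + Σ(xᵢ−μ)²/2).
Posterior: Inv-Gamma(6.7 + 5/2, 3.7 + 4.034/2) = Inv-Gamma(9.20, 5.7170).
Mode = β/(α+1) = 5.7170/10.20 = 0.5605.

0.5605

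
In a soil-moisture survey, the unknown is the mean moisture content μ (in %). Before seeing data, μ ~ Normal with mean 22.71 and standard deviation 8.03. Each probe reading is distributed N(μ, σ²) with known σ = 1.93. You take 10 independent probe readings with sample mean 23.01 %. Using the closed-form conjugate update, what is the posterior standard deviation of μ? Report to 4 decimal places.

0.6086

For Normal data with known variance σ², a Normal(μ₀, σ₀²) prior on μ is conjugate. Posterior precision = 1/σ₀² + n/σ²; posterior mean is the precision-weighted average of μ₀ and x̄.
σ₀² = 8.03² = 64.4809, σ² = 1.93² = 3.7249; σ² + n·σ₀² = 3.7249 + 10·64.4809 = 648.5339.
Posterior precision = 1/σ₀² + n/σ² = 1/64.4809 + 10/3.7249 = (σ² + n·σ₀²)/(σ₀²σ²) = 648.5339/(64.4809·3.7249); posterior variance σₙ² = σ₀²σ²/(σ² + n·σ₀²) = 64.4809·3.7249/648.5339 = 0.370351.
Posterior SD = √σₙ² = √(64.4809·3.7249/648.5339) = 0.6086.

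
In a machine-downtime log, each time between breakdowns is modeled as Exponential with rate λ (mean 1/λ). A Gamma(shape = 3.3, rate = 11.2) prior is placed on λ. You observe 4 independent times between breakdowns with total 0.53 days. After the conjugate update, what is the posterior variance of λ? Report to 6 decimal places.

With a Gamma(shape α, rate β) prior on the exponential rate λ, the posterior after n observations with total T = Σxᵢ is Gamma(α+n, β+T).
Posterior: Gamma(3.3+4, 11.2+0.53) = Gamma(7.3, 11.73).
Var = α/β² = 0.053055.

0.053055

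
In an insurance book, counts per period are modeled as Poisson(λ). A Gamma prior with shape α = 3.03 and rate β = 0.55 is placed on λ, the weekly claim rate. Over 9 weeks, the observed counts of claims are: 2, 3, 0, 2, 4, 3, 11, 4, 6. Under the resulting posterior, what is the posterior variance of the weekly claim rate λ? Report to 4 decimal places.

With a Gamma(shape α, rate β) prior, the Poisson likelihood is conjugate: the posterior is Gamma(α + ΣXᵢ, β + n).
Sum of counts S = 35 over n = 9 weeks.
Posterior: Gamma(α+S, β+n) = Gamma(3.03+35, 0.55+9) = Gamma(38.03, 9.55).
Var = α/β² = 38.03/9.55² = 0.4170.

0.4170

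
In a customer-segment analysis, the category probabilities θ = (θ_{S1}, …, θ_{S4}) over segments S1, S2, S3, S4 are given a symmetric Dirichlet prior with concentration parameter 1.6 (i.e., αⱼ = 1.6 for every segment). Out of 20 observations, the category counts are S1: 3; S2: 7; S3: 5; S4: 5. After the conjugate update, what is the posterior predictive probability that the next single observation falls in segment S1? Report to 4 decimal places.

The Dirichlet prior is conjugate to the Multinomial likelihood: each posterior αⱼ = prior αⱼ + observed count nⱼ.
Posterior concentration: (4.6, 8.6, 6.6, 6.6), total = 26.4.
P(next = S1 | data) = α_{S1}/Σα = 0.1742.

0.1742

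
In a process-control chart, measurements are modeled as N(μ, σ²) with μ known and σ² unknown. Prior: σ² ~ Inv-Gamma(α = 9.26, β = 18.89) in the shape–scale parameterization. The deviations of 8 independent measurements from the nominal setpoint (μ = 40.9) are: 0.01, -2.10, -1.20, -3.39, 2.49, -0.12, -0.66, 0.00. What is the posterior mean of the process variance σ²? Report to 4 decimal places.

2.5193

With known mean μ and an Inverse-Gamma(α, β) prior on σ², the Normal likelihood is conjugate: posterior is Inv-Gamma(α + n/2, β + Σ(xᵢ−μ)²/2).
Σ(xᵢ−μ)² = (0.01)² + (-2.10)² + (-1.20)² + (-3.39)² + (2.49)² + (-0.12)² + (-0.66)² + (0.00)² = 23.9923.
Posterior: Inv-Gamma(9.26 + 8/2, 18.89 + 23.9923/2) = Inv-Gamma(13.26, 30.88615).
E[σ²|data] = β/(α−1) = 30.88615/12.26 = 2.5193.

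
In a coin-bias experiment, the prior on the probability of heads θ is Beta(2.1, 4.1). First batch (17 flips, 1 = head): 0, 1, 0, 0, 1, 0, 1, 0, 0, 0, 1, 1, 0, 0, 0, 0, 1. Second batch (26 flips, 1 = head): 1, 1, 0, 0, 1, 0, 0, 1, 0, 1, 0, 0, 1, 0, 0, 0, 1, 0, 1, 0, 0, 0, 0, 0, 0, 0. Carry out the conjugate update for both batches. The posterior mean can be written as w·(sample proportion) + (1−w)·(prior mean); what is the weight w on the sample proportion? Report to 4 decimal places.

0.8740

The Beta prior is conjugate to a Binomial/Bernoulli likelihood; the update adds successes to α and failures to β.
Total number of flips: n = 17 + 26 = 43.
Posterior mean = (α₀+k)/(α₀+β₀+n) = [n/(α₀+β₀+n)]·(k/n) + [(α₀+β₀)/(α₀+β₀+n)]·α₀/(α₀+β₀), so only n and the prior enter the weight.
The weight on the data is w = n/(α₀+β₀+n) = 43/(2.1+4.1+43) = 43/49.2 = 0.8740.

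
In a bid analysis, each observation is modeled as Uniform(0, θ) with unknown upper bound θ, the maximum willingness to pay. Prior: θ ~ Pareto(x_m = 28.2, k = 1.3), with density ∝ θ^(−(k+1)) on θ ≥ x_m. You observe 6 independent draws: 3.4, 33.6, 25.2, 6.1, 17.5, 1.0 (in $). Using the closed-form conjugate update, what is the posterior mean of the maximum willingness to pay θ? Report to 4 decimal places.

A Pareto(scale x_m, shape k) prior on the upper bound θ of Uniform(0, θ) is conjugate: posterior is Pareto(max(x_m, max xᵢ), k + n).
Sample maximum = 33.6; prior scale x_m = 28.2 → posterior scale = max = 33.6.
Posterior shape = 1.3 + 6 = 7.3.
E[θ|data] = k·x_m/(k−1) = 7.3·33.6/6.3 = 38.9333.

38.9333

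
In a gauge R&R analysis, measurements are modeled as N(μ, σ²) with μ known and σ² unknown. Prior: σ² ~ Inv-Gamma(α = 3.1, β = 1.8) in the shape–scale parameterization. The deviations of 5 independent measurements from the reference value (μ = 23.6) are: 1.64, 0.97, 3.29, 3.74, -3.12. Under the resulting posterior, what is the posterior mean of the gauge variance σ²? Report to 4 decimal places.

4.5409

With known mean μ and an Inverse-Gamma(α, β) prior on σ², the Normal likelihood is conjugate: posterior is Inv-Gamma(α + n/2, β + Σ(xᵢ−μ)²/2).
Σ(xᵢ−μ)² = (1.64)² + (0.97)² + (3.29)² + (3.74)² + (-3.12)² = 38.1766.
Posterior: Inv-Gamma(3.1 + 5/2, 1.8 + 38.1766/2) = Inv-Gamma(5.60, 20.88830).
E[σ²|data] = β/(α−1) = 20.88830/4.60 = 4.5409.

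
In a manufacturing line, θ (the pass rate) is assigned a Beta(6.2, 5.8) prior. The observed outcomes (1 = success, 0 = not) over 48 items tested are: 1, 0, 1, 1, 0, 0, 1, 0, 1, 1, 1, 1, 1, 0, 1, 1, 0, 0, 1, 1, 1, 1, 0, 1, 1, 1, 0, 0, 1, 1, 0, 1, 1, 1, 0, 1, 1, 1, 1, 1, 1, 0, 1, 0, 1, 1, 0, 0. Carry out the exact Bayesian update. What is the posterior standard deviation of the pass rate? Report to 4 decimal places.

The Beta prior is conjugate to a Binomial/Bernoulli likelihood; the update adds successes to α and failures to β.
Posterior: Beta(α+k, β+n−k) = Beta(6.2+32, 5.8+16) = Beta(38.2, 21.8).
Var = αβ/((α+β)²(α+β+1)) = 38.2·21.8/(60.0²·61.0) = 0.00379217; SD = √0.00379217 = 0.0616.

0.0616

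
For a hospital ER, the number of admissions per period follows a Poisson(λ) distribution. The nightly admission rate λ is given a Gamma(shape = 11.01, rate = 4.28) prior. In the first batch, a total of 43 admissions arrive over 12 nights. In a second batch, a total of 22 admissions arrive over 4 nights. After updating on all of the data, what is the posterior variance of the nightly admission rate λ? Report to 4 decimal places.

0.1848

With a Gamma(shape α, rate β) prior, the Poisson likelihood is conjugate: the posterior is Gamma(α + ΣXᵢ, β + n).
After batch 1: Gamma(α+S, β+n) = Gamma(11.01+43, 4.28+12) = Gamma(54.01, 16.28).
After batch 2: Gamma(α+S, β+n) = Gamma(54.01+22, 16.28+4) = Gamma(76.01, 20.28).
Var = α/β² = 76.01/20.28² = 0.1848.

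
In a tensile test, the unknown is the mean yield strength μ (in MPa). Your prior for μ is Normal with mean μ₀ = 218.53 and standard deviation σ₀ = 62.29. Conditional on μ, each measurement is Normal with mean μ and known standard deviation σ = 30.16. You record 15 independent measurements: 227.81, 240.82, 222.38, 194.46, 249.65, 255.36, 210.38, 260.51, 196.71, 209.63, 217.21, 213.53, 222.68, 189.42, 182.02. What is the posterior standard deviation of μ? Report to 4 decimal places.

For Normal data with known variance σ², a Normal(μ₀, σ₀²) prior on μ is conjugate. Posterior precision = 1/σ₀² + n/σ²; posterior mean is the precision-weighted average of μ₀ and x̄.
σ₀² = 62.29² = 3880.0441, σ² = 30.16² = 909.6256; σ² + n·σ₀² = 909.6256 + 15·3880.0441 = 59110.2871.
Posterior precision = 1/σ₀² + n/σ² = 1/3880.0441 + 15/909.6256 = (σ² + n·σ₀²)/(σ₀²σ²) = 59110.2871/(3880.0441·909.6256); posterior variance σₙ² = σ₀²σ²/(σ² + n·σ₀²) = 3880.0441·909.6256/59110.2871 = 59.708515.
Posterior SD = √σₙ² = √(3880.0441·909.6256/59110.2871) = 7.7271.

7.7271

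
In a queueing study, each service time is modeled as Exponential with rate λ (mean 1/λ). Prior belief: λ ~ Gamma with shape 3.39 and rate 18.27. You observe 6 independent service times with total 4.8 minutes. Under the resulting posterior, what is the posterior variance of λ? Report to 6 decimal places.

With a Gamma(shape α, rate β) prior on the exponential rate λ, the posterior after n observations with total T = Σxᵢ is Gamma(α+n, β+T).
Posterior: Gamma(3.39+6, 18.27+4.8) = Gamma(9.39, 23.07).
Var = α/β² = 0.017643.

0.017643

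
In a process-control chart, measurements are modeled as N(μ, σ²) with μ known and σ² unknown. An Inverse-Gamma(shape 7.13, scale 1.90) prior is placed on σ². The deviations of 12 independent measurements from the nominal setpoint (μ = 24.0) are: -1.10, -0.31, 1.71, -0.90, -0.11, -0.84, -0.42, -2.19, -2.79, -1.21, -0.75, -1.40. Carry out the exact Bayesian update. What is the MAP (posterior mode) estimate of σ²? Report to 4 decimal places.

With known mean μ and an Inverse-Gamma(α, β) prior on σ², the Normal likelihood is conjugate: posterior is Inv-Gamma(α + n/2, β + Σ(xᵢ−μ)²/2).
Σ(xᵢ−μ)² = (-1.10)² + (-0.31)² + (1.71)² + (-0.90)² + (-0.11)² + (-0.84)² + (-0.42)² + (-2.19)² + (-2.79)² + (-1.21)² + (-0.75)² + (-1.40)² = 22.5011.
Posterior: Inv-Gamma(7.13 + 12/2, 1.90 + 22.5011/2) = Inv-Gamma(13.13, 13.15055).
Mode = β/(α+1) = 13.15055/14.13 = 0.9307.

0.9307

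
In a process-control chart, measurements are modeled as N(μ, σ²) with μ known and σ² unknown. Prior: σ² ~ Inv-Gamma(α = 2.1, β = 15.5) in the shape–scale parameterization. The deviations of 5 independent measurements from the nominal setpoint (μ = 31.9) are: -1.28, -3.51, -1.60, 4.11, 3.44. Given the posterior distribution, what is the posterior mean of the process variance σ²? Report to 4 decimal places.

With known mean μ and an Inverse-Gamma(α, β) prior on σ², the Normal likelihood is conjugate: posterior is Inv-Gamma(α + n/2, β + Σ(xᵢ−μ)²/2).
Σ(xᵢ−μ)² = (-1.28)² + (-3.51)² + (-1.60)² + (4.11)² + (3.44)² = 45.2442.
Posterior: Inv-Gamma(2.1 + 5/2, 15.5 + 45.2442/2) = Inv-Gamma(4.60, 38.12210).
E[σ²|data] = β/(α−1) = 38.12210/3.60 = 10.5895.

10.5895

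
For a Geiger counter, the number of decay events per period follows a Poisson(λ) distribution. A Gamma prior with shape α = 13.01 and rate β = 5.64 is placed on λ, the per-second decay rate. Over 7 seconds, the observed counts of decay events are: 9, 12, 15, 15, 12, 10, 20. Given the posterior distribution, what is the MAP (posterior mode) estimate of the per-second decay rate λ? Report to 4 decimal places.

With a Gamma(shape α, rate β) prior, the Poisson likelihood is conjugate: the posterior is Gamma(α + ΣXᵢ, β + n).
Sum of counts S = 93 over n = 7 seconds.
Posterior: Gamma(α+S, β+n) = Gamma(13.01+93, 5.64+7) = Gamma(106.01, 12.64).
Mode of Gamma(α,β) for α≥1 is (α−1)/β = 105.01/12.64 = 8.3078.

8.3078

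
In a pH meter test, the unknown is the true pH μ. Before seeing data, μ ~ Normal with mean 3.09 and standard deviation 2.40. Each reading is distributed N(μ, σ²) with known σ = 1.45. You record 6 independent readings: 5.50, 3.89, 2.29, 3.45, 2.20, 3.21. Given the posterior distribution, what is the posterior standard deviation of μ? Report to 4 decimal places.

For Normal data with known variance σ², a Normal(μ₀, σ₀²) prior on μ is conjugate. Posterior precision = 1/σ₀² + n/σ²; posterior mean is the precision-weighted average of μ₀ and x̄.
σ₀² = 2.40² = 5.76, σ² = 1.45² = 2.1025; σ² + n·σ₀² = 2.1025 + 6·5.76 = 36.6625.
Posterior precision = 1/σ₀² + n/σ² = 1/5.76 + 6/2.1025 = (σ² + n·σ₀²)/(σ₀²σ²) = 36.6625/(5.76·2.1025); posterior variance σₙ² = σ₀²σ²/(σ² + n·σ₀²) = 5.76·2.1025/36.6625 = 0.330321.
Posterior SD = √σₙ² = √(5.76·2.1025/36.6625) = 0.5747.

0.5747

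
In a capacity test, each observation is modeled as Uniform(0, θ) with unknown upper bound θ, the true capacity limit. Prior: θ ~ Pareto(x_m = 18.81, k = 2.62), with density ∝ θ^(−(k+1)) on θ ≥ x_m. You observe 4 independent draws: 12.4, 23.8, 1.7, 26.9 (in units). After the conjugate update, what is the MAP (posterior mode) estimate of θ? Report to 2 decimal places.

26.90

A Pareto(scale x_m, shape k) prior on the upper bound θ of Uniform(0, θ) is conjugate: posterior is Pareto(max(x_m, max xᵢ), k + n).
Sample maximum = 26.9; prior scale x_m = 18.81 → posterior scale = max = 26.90.
Posterior shape = 2.62 + 4 = 6.62.
The Pareto density is decreasing on [x_m, ∞), so the mode is x_m = 26.90.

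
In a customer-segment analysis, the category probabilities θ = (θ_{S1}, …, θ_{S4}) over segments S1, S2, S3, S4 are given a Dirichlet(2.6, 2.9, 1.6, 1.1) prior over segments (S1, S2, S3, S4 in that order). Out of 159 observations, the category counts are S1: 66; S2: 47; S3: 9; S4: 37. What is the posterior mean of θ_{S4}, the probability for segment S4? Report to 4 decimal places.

The Dirichlet prior is conjugate to the Multinomial likelihood: each posterior αⱼ = prior αⱼ + observed count nⱼ.
Posterior concentration: (68.6, 49.9, 10.6, 38.1), total = 167.2.
E[θ_{S4}|data] = α_{S4}/Σα = 38.1/167.2 = 0.2279.

0.2279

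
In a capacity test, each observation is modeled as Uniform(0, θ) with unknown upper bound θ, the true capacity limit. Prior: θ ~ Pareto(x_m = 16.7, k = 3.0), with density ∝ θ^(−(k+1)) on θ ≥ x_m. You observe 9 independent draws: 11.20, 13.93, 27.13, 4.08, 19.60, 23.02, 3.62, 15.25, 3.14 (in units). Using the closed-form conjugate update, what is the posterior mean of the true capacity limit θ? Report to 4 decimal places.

29.5964

A Pareto(scale x_m, shape k) prior on the upper bound θ of Uniform(0, θ) is conjugate: posterior is Pareto(max(x_m, max xᵢ), k + n).
Sample maximum = 27.13; prior scale x_m = 16.7 → posterior scale = max = 27.13.
Posterior shape = 3.0 + 9 = 12.0.
E[θ|data] = k·x_m/(k−1) = 12.0·27.13/11.0 = 29.5964.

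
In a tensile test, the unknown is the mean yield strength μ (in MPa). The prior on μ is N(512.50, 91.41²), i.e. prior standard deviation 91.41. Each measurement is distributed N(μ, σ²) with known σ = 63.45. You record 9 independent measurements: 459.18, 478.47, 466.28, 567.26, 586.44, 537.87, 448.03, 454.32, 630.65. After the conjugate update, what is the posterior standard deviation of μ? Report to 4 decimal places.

For Normal data with known variance σ², a Normal(μ₀, σ₀²) prior on μ is conjugate. Posterior precision = 1/σ₀² + n/σ²; posterior mean is the precision-weighted average of μ₀ and x̄.
σ₀² = 91.41² = 8355.7881, σ² = 63.45² = 4025.9025; σ² + n·σ₀² = 4025.9025 + 9·8355.7881 = 79227.9954.
Posterior precision = 1/σ₀² + n/σ² = 1/8355.7881 + 9/4025.9025 = (σ² + n·σ₀²)/(σ₀²σ²) = 79227.9954/(8355.7881·4025.9025); posterior variance σₙ² = σ₀²σ²/(σ² + n·σ₀²) = 8355.7881·4025.9025/79227.9954 = 424.592192.
Posterior SD = √σₙ² = √(8355.7881·4025.9025/79227.9954) = 20.6056.

20.6056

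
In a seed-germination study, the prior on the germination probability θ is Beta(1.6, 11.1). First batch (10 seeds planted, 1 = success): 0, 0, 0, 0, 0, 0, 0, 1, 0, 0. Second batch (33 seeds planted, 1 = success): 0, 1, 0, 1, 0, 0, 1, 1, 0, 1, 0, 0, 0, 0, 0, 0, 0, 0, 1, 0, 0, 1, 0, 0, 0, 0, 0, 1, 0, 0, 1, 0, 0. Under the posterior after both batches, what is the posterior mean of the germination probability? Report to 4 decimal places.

The Beta prior is conjugate to a Binomial/Bernoulli likelihood; the update adds successes to α and failures to β.
After batch 1: Beta(1.6+1, 11.1+9) = Beta(2.6, 20.1).
After batch 2: Beta(2.6+9, 20.1+24) = Beta(11.6, 44.1).
Posterior mean = α/(α+β) = 11.6/55.7 = 0.2083.

0.2083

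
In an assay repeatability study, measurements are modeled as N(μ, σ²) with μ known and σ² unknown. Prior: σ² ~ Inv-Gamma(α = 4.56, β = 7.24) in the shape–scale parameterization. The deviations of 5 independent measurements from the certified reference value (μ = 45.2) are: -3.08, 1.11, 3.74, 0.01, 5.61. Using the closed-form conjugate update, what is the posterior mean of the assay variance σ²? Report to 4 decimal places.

5.8299

With known mean μ and an Inverse-Gamma(α, β) prior on σ², the Normal likelihood is conjugate: posterior is Inv-Gamma(α + n/2, β + Σ(xᵢ−μ)²/2).
Σ(xᵢ−μ)² = (-3.08)² + (1.11)² + (3.74)² + (0.01)² + (5.61)² = 56.1783.
Posterior: Inv-Gamma(4.56 + 5/2, 7.24 + 56.1783/2) = Inv-Gamma(7.06, 35.32915).
E[σ²|data] = β/(α−1) = 35.32915/6.06 = 5.8299.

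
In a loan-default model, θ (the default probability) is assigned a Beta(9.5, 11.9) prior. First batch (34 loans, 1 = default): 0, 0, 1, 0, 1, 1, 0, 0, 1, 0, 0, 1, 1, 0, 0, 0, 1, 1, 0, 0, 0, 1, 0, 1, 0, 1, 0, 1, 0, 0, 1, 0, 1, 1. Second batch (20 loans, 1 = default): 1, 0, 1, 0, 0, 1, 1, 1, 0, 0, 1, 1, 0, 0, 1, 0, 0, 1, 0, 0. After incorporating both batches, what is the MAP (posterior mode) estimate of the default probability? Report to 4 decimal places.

The Beta prior is conjugate to a Binomial/Bernoulli likelihood; the update adds successes to α and failures to β.
After batch 1: Beta(9.5+15, 11.9+19) = Beta(24.5, 30.9).
After batch 2: Beta(24.5+9, 30.9+11) = Beta(33.5, 41.9).
Mode of Beta(a,b) for a,b>1 is (a−1)/(a+b−2) = 32.5/73.4 = 0.4428.

0.4428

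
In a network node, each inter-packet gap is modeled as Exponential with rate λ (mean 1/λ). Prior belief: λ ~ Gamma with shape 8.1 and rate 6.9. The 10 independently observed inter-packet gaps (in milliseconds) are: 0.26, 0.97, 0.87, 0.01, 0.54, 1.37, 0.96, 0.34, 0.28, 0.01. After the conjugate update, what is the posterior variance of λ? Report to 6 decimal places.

0.115655

With a Gamma(shape α, rate β) prior on the exponential rate λ, the posterior after n observations with total T = Σxᵢ is Gamma(α+n, β+T).
Sum of observations T = 5.61 milliseconds; n = 10.
Posterior: Gamma(8.1+10, 6.9+5.61) = Gamma(18.1, 12.51).
Var = α/β² = 0.115655.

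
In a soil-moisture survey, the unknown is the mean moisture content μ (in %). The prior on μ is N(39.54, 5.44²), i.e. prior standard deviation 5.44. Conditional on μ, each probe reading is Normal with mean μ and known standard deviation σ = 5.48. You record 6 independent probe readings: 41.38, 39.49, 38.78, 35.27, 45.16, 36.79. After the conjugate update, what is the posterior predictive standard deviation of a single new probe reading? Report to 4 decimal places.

5.8576

For Normal data with known variance σ², a Normal(μ₀, σ₀²) prior on μ is conjugate. Posterior precision = 1/σ₀² + n/σ²; posterior mean is the precision-weighted average of μ₀ and x̄.
σ₀² = 5.44² = 29.5936, σ² = 5.48² = 30.0304; σ² + n·σ₀² = 30.0304 + 6·29.5936 = 207.592.
Posterior precision = 1/σ₀² + n/σ² = 1/29.5936 + 6/30.0304 = (σ² + n·σ₀²)/(σ₀²σ²) = 207.592/(29.5936·30.0304); posterior variance σₙ² = σ₀²σ²/(σ² + n·σ₀²) = 29.5936·30.0304/207.592 = 4.281030.
Predictive variance for one new observation = σₙ² + σ² = 29.5936·30.0304/207.592 + 30.0304 = σ²·(σ₀² + 207.592)/207.592 = 30.0304·237.1856/207.592 = 34.311430; SD = √(30.0304·237.1856/207.592) = 5.8576.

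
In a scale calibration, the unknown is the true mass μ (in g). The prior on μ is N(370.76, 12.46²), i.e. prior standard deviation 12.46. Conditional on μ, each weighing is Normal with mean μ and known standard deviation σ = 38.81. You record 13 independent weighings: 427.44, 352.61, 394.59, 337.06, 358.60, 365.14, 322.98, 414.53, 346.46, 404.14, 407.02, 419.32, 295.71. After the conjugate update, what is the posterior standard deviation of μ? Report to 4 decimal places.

For Normal data with known variance σ², a Normal(μ₀, σ₀²) prior on μ is conjugate. Posterior precision = 1/σ₀² + n/σ²; posterior mean is the precision-weighted average of μ₀ and x̄.
σ₀² = 12.46² = 155.2516, σ² = 38.81² = 1506.2161; σ² + n·σ₀² = 1506.2161 + 13·155.2516 = 3524.4869.
Posterior precision = 1/σ₀² + n/σ² = 1/155.2516 + 13/1506.2161 = (σ² + n·σ₀²)/(σ₀²σ²) = 3524.4869/(155.2516·1506.2161); posterior variance σₙ² = σ₀²σ²/(σ² + n·σ₀²) = 155.2516·1506.2161/3524.4869 = 66.347944.
Posterior SD = √σₙ² = √(155.2516·1506.2161/3524.4869) = 8.1454.

8.1454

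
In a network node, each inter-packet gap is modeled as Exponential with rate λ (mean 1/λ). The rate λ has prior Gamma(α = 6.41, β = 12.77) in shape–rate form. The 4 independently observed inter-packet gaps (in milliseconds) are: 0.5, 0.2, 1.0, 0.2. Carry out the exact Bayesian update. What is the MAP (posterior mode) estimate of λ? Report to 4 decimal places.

With a Gamma(shape α, rate β) prior on the exponential rate λ, the posterior after n observations with total T = Σxᵢ is Gamma(α+n, β+T).
Sum of observations T = 1.9 milliseconds; n = 4.
Posterior: Gamma(6.41+4, 12.77+1.9) = Gamma(10.41, 14.67).
Mode = (α−1)/β = 0.6414.

0.6414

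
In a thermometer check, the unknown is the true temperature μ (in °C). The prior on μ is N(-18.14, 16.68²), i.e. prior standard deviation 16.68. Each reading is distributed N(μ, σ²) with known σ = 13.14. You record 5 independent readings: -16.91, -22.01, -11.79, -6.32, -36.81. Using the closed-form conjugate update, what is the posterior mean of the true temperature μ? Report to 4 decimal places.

For Normal data with known variance σ², a Normal(μ₀, σ₀²) prior on μ is conjugate. Posterior precision = 1/σ₀² + n/σ²; posterior mean is the precision-weighted average of μ₀ and x̄.
Σxᵢ = (-16.91) + (-22.01) + (-11.79) + (-6.32) + (-36.81) = -93.84, so n·x̄ = -93.84.
σ₀² = 16.68² = 278.2224, σ² = 13.14² = 172.6596; σ² + n·σ₀² = 172.6596 + 5·278.2224 = 1563.7716.
Posterior mean = (μ₀/σ₀² + n·x̄/σ²)/(1/σ₀² + n/σ²) = (σ²·μ₀ + σ₀²·n·x̄)/(σ² + n·σ₀²) = (172.6596·(-18.14) + 278.2224·(-93.84))/1563.7716 = -29240.43516/1563.7716 = -18.6987.

-18.6987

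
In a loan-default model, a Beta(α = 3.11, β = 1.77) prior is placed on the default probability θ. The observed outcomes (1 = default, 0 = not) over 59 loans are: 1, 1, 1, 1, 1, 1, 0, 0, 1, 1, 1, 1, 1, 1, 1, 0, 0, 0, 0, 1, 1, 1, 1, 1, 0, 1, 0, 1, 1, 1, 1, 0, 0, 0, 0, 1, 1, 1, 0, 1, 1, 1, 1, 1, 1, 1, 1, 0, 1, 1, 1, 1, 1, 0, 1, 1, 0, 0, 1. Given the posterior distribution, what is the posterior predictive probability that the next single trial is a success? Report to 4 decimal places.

The Beta prior is conjugate to a Binomial/Bernoulli likelihood; the update adds successes to α and failures to β.
Posterior: Beta(α+k, β+n−k) = Beta(3.11+42, 1.77+17) = Beta(45.11, 18.77).
For a single future Bernoulli trial, P(success | data) = α/(α+β) = 0.7062.

0.7062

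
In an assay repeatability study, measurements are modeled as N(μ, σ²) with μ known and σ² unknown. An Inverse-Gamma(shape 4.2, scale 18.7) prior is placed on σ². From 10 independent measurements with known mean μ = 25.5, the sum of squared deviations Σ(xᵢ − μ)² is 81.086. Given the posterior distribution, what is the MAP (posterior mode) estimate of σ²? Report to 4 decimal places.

With known mean μ and an Inverse-Gamma(α, β) prior on σ², the Normal likelihood is conjugate: posterior is Inv-Gamma(α + n/2, β + Σ(xᵢ−μ)²/2).
Posterior: Inv-Gamma(4.2 + 10/2, 18.7 + 81.086/2) = Inv-Gamma(9.20, 59.2430).
Mode = β/(α+1) = 59.2430/10.20 = 5.8081.

5.8081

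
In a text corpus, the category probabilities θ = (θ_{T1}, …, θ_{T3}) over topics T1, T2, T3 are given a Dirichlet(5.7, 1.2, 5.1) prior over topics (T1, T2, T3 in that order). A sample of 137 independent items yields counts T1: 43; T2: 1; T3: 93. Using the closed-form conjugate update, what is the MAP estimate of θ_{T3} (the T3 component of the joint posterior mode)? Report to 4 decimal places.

0.6651

The Dirichlet prior is conjugate to the Multinomial likelihood: each posterior αⱼ = prior αⱼ + observed count nⱼ.
Posterior concentration: (48.7, 2.2, 98.1), total = 149.0.
Joint mode component: (α_{T3}−1)/(Σα−K) = 97.1/146.0 = 0.6651.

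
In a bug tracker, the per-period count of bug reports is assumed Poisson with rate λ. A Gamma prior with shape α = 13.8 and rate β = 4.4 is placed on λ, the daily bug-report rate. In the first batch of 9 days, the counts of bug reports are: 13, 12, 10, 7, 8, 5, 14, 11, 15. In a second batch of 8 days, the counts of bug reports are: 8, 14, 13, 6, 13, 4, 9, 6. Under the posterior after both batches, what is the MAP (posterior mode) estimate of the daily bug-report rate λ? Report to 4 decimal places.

With a Gamma(shape α, rate β) prior, the Poisson likelihood is conjugate: the posterior is Gamma(α + ΣXᵢ, β + n).
Batch 1: sum of counts S = 95 over n = 9 days.
After batch 1: Gamma(α+S, β+n) = Gamma(13.8+95, 4.4+9) = Gamma(108.8, 13.4).
Batch 2: sum of counts S = 73 over n = 8 days.
After batch 2: Gamma(α+S, β+n) = Gamma(108.8+73, 13.4+8) = Gamma(181.8, 21.4).
Mode of Gamma(α,β) for α≥1 is (α−1)/β = 180.8/21.4 = 8.4486.

8.4486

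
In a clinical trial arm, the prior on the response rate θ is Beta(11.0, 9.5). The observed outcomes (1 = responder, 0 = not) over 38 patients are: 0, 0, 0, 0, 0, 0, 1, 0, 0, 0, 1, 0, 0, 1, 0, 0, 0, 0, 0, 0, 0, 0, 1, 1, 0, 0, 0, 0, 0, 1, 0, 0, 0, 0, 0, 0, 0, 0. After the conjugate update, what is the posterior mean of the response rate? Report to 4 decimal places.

The Beta prior is conjugate to a Binomial/Bernoulli likelihood; the update adds successes to α and failures to β.
Posterior: Beta(α+k, β+n−k) = Beta(11.0+6, 9.5+32) = Beta(17.0, 41.5).
Posterior mean = α/(α+β) = 17.0/58.5 = 0.2906.

0.2906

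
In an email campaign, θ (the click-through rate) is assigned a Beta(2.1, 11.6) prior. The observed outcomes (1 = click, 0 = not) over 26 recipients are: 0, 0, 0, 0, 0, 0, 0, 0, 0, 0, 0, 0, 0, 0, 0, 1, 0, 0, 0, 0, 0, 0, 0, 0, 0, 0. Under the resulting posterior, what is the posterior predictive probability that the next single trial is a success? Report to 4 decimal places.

The Beta prior is conjugate to a Binomial/Bernoulli likelihood; the update adds successes to α and failures to β.
Posterior: Beta(α+k, β+n−k) = Beta(2.1+1, 11.6+25) = Beta(3.1, 36.6).
For a single future Bernoulli trial, P(success | data) = α/(α+β) = 0.0781.

0.0781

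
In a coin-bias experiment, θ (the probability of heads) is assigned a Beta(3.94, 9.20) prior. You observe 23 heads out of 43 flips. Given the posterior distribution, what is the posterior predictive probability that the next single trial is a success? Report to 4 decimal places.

0.4799

The Beta prior is conjugate to a Binomial/Bernoulli likelihood; the update adds successes to α and failures to β.
Posterior: Beta(α+k, β+n−k) = Beta(3.94+23, 9.20+20) = Beta(26.94, 29.20).
For a single future Bernoulli trial, P(success | data) = α/(α+β) = 0.4799.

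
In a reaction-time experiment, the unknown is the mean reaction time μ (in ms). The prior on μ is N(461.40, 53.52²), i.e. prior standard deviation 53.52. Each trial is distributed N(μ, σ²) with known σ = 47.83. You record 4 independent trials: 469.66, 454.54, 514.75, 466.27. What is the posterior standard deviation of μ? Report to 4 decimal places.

For Normal data with known variance σ², a Normal(μ₀, σ₀²) prior on μ is conjugate. Posterior precision = 1/σ₀² + n/σ²; posterior mean is the precision-weighted average of μ₀ and x̄.
σ₀² = 53.52² = 2864.3904, σ² = 47.83² = 2287.7089; σ² + n·σ₀² = 2287.7089 + 4·2864.3904 = 13745.2705.
Posterior precision = 1/σ₀² + n/σ² = 1/2864.3904 + 4/2287.7089 = (σ² + n·σ₀²)/(σ₀²σ²) = 13745.2705/(2864.3904·2287.7089); posterior variance σₙ² = σ₀²σ²/(σ² + n·σ₀²) = 2864.3904·2287.7089/13745.2705 = 476.737901.
Posterior SD = √σₙ² = √(2864.3904·2287.7089/13745.2705) = 21.8343.

21.8343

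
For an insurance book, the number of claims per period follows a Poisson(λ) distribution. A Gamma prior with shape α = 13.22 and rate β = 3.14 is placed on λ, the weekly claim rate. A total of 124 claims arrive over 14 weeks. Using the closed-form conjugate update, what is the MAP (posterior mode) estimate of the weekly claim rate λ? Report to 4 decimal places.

With a Gamma(shape α, rate β) prior, the Poisson likelihood is conjugate: the posterior is Gamma(α + ΣXᵢ, β + n).
Posterior: Gamma(α+S, β+n) = Gamma(13.22+124, 3.14+14) = Gamma(137.22, 17.14).
Mode of Gamma(α,β) for α≥1 is (α−1)/β = 136.22/17.14 = 7.9475.

7.9475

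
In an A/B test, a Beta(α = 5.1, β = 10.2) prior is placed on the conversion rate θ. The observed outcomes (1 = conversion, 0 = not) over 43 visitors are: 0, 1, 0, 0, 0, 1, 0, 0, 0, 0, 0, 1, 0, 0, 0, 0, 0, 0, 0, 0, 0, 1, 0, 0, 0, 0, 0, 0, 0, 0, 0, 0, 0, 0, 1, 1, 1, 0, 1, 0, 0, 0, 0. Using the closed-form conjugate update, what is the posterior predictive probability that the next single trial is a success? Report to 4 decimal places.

The Beta prior is conjugate to a Binomial/Bernoulli likelihood; the update adds successes to α and failures to β.
Posterior: Beta(α+k, β+n−k) = Beta(5.1+8, 10.2+35) = Beta(13.1, 45.2).
For a single future Bernoulli trial, P(success | data) = α/(α+β) = 0.2247.

0.2247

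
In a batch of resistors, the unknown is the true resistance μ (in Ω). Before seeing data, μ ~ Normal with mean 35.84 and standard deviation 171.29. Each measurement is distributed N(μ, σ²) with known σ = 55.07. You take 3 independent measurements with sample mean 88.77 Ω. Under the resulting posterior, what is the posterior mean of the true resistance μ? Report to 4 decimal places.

87.0071

For Normal data with known variance σ², a Normal(μ₀, σ₀²) prior on μ is conjugate. Posterior precision = 1/σ₀² + n/σ²; posterior mean is the precision-weighted average of μ₀ and x̄.
n·x̄ = 3·88.77 = 266.31.
σ₀² = 171.29² = 29340.2641, σ² = 55.07² = 3032.7049; σ² + n·σ₀² = 3032.7049 + 3·29340.2641 = 91053.4972.
Posterior mean = (μ₀/σ₀² + n·x̄/σ²)/(1/σ₀² + n/σ²) = (σ²·μ₀ + σ₀²·n·x̄)/(σ² + n·σ₀²) = (3032.7049·35.84 + 29340.2641·266.31)/91053.4972 = 7922297.876087/91053.4972 = 87.0071.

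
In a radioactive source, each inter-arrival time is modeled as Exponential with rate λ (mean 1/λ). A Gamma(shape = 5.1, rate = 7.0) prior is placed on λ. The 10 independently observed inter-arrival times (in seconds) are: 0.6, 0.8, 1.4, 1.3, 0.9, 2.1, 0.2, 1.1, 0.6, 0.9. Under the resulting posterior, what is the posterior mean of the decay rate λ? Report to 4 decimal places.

0.8935

With a Gamma(shape α, rate β) prior on the exponential rate λ, the posterior after n observations with total T = Σxᵢ is Gamma(α+n, β+T).
Sum of observations T = 9.9 seconds; n = 10.
Posterior: Gamma(5.1+10, 7.0+9.9) = Gamma(15.1, 16.9).
Posterior mean of λ = α/β = 15.1/16.9 = 0.8935.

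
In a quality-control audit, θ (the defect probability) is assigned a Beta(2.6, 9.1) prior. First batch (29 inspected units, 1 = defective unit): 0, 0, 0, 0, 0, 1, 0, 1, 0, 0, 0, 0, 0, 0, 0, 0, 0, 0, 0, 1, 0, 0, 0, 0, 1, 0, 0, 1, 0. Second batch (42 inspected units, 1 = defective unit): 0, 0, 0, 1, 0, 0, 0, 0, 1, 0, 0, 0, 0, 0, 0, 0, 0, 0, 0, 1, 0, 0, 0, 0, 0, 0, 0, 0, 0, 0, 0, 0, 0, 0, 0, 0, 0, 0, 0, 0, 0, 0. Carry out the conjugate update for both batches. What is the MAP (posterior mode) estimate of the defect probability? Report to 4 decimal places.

The Beta prior is conjugate to a Binomial/Bernoulli likelihood; the update adds successes to α and failures to β.
After batch 1: Beta(2.6+5, 9.1+24) = Beta(7.6, 33.1).
After batch 2: Beta(7.6+3, 33.1+39) = Beta(10.6, 72.1).
Mode of Beta(a,b) for a,b>1 is (a−1)/(a+b−2) = 9.6/80.7 = 0.1190.

0.1190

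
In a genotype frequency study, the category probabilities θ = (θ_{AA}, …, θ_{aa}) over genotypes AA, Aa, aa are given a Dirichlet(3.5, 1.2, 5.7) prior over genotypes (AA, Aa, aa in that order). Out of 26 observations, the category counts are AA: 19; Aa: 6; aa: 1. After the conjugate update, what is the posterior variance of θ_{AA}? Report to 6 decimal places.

The Dirichlet prior is conjugate to the Multinomial likelihood: each posterior αⱼ = prior αⱼ + observed count nⱼ.
Posterior concentration: (22.5, 7.2, 6.7), total = 36.4.
Var[θ_j] = α_j(Σα−α_j)/((Σα)²(Σα+1)) = 22.5·13.9/(36.4²·37.4) = 0.006311.

0.006311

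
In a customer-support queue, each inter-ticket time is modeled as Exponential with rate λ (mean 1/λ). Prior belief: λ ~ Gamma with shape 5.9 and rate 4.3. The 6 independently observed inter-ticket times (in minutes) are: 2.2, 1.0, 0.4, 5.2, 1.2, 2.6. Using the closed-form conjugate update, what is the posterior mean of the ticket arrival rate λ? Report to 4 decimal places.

With a Gamma(shape α, rate β) prior on the exponential rate λ, the posterior after n observations with total T = Σxᵢ is Gamma(α+n, β+T).
Sum of observations T = 12.6 minutes; n = 6.
Posterior: Gamma(5.9+6, 4.3+12.6) = Gamma(11.9, 16.9).
Posterior mean of λ = α/β = 11.9/16.9 = 0.7041.

0.7041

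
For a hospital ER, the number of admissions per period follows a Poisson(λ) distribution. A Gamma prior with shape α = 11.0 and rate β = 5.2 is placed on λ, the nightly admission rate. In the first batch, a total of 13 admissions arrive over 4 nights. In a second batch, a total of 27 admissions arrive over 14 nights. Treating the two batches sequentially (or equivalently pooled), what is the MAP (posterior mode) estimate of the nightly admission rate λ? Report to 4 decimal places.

2.1552

With a Gamma(shape α, rate β) prior, the Poisson likelihood is conjugate: the posterior is Gamma(α + ΣXᵢ, β + n).
After batch 1: Gamma(α+S, β+n) = Gamma(11.0+13, 5.2+4) = Gamma(24.0, 9.2).
After batch 2: Gamma(α+S, β+n) = Gamma(24.0+27, 9.2+14) = Gamma(51.0, 23.2).
Mode of Gamma(α,β) for α≥1 is (α−1)/β = 50.0/23.2 = 2.1552.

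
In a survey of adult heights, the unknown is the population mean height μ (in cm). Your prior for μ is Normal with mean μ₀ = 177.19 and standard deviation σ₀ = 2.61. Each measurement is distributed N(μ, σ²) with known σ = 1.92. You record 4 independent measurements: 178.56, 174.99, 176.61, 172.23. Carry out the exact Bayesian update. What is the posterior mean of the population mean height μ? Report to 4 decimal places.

175.7873

For Normal data with known variance σ², a Normal(μ₀, σ₀²) prior on μ is conjugate. Posterior precision = 1/σ₀² + n/σ²; posterior mean is the precision-weighted average of μ₀ and x̄.
Σxᵢ = 178.56 + 174.99 + 176.61 + 172.23 = 702.39, so n·x̄ = 702.39.
σ₀² = 2.61² = 6.8121, σ² = 1.92² = 3.6864; σ² + n·σ₀² = 3.6864 + 4·6.8121 = 30.9348.
Posterior mean = (μ₀/σ₀² + n·x̄/σ²)/(1/σ₀² + n/σ²) = (σ²·μ₀ + σ₀²·n·x̄)/(σ² + n·σ₀²) = (3.6864·177.19 + 6.8121·702.39)/30.9348 = 5437.944135/30.9348 = 175.7873.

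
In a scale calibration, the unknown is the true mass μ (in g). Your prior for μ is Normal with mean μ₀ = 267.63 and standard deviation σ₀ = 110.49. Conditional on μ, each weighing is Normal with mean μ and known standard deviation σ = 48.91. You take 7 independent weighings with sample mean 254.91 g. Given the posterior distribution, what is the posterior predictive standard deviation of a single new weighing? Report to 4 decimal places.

52.1979

For Normal data with known variance σ², a Normal(μ₀, σ₀²) prior on μ is conjugate. Posterior precision = 1/σ₀² + n/σ²; posterior mean is the precision-weighted average of μ₀ and x̄.
σ₀² = 110.49² = 12208.0401, σ² = 48.91² = 2392.1881; σ² + n·σ₀² = 2392.1881 + 7·12208.0401 = 87848.4688.
Posterior precision = 1/σ₀² + n/σ² = 1/12208.0401 + 7/2392.1881 = (σ² + n·σ₀²)/(σ₀²σ²) = 87848.4688/(12208.0401·2392.1881); posterior variance σₙ² = σ₀²σ²/(σ² + n·σ₀²) = 12208.0401·2392.1881/87848.4688 = 332.435256.
Predictive variance for one new observation = σₙ² + σ² = 12208.0401·2392.1881/87848.4688 + 2392.1881 = σ²·(σ₀² + 87848.4688)/87848.4688 = 2392.1881·100056.5089/87848.4688 = 2724.623356; SD = √(2392.1881·100056.5089/87848.4688) = 52.1979.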